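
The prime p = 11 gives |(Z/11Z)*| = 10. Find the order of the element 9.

The order of 9 must divide p − 1 = 10 = 2 · 5.
Divisors: 1, 2, 5, 10.
Check each in increasing order: 9^1 ≡ 9;  9^2 ≡ 4;  9^5 ≡ 1.
Smallest exponent giving 1 is 5.

5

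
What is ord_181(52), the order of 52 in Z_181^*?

The order of 52 must divide p − 1 = 180 = 2^2 · 3^2 · 5.
Divisors: 1, 2, 3, 4, 5, 6, 9, 10, 12, 15, 18, 20, 30, 36, 45, 60, 90, 180.
Check each in increasing order: 52^1 ≡ 52;  52^2 ≡ 170;  52^3 ≡ 152;  52^4 ≡ 121;  52^5 ≡ 138;  52^6 ≡ 117;  52^9 ≡ 46;  52^10 ≡ 39;  52^12 ≡ 114;  52^15 ≡ 133;  52^18 ≡ 125;  52^20 ≡ 73;  52^30 ≡ 132;  52^36 ≡ 59;  52^45 ≡ 180;  52^60 ≡ 48;  52^90 ≡ 1.
Smallest exponent giving 1 is 90.

90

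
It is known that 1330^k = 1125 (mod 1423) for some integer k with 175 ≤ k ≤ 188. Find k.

Compute 1330^175 mod 1423 = 598, then multiply by 1330 repeatedly:
  1330^175=598  1330^176=1306  1330^177=920  1330^178=1243  1330^179=1087
  1330^180=1365  1330^181=1125
Found 1125 at exponent 181.

181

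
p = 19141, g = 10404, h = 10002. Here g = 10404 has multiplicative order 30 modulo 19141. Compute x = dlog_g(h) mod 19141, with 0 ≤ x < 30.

Successive powers of 10404 modulo 19141:
  10404^0=1  10404^1=10404  10404^2=861  10404^3=18997  10404^4=13963  10404^5=10003
  10404^6=1595  10404^7=18274  10404^8=14284  10404^9=12  10404^10=10002
So 10404^10 ≡ 10002 (mod 19141), giving x = 10.

10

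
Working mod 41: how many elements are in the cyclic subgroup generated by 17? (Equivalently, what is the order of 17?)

The order of 17 must divide p − 1 = 40 = 2^3 · 5.
Divisors: 1, 2, 4, 5, 8, 10, 20, 40.
Check each in increasing order: 17^1 ≡ 17;  17^2 ≡ 2;  17^4 ≡ 4;  17^5 ≡ 27;  17^8 ≡ 16;  17^10 ≡ 32;  17^20 ≡ 40;  17^40 ≡ 1.
Smallest exponent giving 1 is 40.

40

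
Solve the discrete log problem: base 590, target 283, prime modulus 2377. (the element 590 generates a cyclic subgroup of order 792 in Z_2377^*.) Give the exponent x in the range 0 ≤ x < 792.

Baby-step giant-step with m = ceil(sqrt(792)) = 29.
Baby table (590^j mod 2377 for j=0..28):
  0:1  1:590  2:1058  3:1446  4:2174  5:1457  6:1533  7:1210
  8:800  9:1354  10:188  11:1578  12:1613  13:870  14:2245  15:561
  16:587  17:1665  18:649  19:213  20:2066  21:1916  22:1365  23:1924
  24:1331  25:880  26:1014  27:1633  28:785
Giant step factor: 590^(-29) ≡ 1322 (mod 2377).
Scan 283·1322^i mod 2377 for i = 0, 1, …:
  i=0: 283   i=1: 937   i=2: 297   i=3: 429
  i=4: 1412   i=5: 719   i=6: 2095   i=7: 385
  i=8: 292   i=9: 950     …   i=22: 2072
  i=23: 880
Match at i=23, j=25: x = 23·29 + 25 = 692.

692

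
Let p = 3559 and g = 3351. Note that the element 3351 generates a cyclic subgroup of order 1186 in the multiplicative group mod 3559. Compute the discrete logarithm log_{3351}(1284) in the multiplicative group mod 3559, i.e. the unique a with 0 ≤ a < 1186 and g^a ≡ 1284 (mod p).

265

Baby-step giant-step with m = ceil(sqrt(1186)) = 35.
Baby table (3351^j mod 3559 for j=0..34):
  0:1  1:3351  2:556  3:1799  4:3062  5:165  6:1270  7:2765
  8:1438  9:3411  10:2312  11:3128  12:673  13:2376  14:493  15:667
  16:65  17:716  18:550  19:3047  20:3285  21:48  22:693  23:1775
  24:936  25:1057  26:802  27:457  28:1037  29:1403  30:14  31:647
  32:666  33:273  34:160
Giant step factor: 3351^(-35) ≡ 1912 (mod 3559).
Scan 1284·1912^i mod 3559 for i = 0, 1, …:
  i=0: 1284   i=1: 2857   i=2: 3078   i=3: 2109
  i=4: 61   i=5: 2744   i=6: 562   i=7: 3285
Match at i=7, j=20: a = 7·35 + 20 = 265.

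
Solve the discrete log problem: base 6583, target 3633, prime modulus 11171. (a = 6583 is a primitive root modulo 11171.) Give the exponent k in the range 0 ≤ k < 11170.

10627

Baby-step giant-step with m = ceil(sqrt(11170)) = 106.
Baby table (6583^j mod 11171 for j=0..105):
  0:1  1:6583  2:3580  3:7501  4:3263  5:9667  6:7845  7:102
  8:1206  9:7688  10:5474  11:8867  12:2986  13:7049  14:10404  15:131
  16:2206  17:10969  18:10754  19:2955  20:4054  21:11134  22:2191  23:1592
  24:1738  25:2150  26:10964  27:181  28:7397  29:62  30:5990  31:9711
  32:7051  33:1228  34:7291  35:6037  36:6324  37:7746  38:7474  39:4258
  40:2375  41:6396  42:1369  43:8301  44:8122  45:2720  46:9818  47:7659
  48:4474  49:5586  50:8877  51:1790  52:9336  53:7217  54:10419  55:9508
  56:51  57:603  58:3844  59:2737  60:10019  61:1493  62:9110  63:5202
  64:5651  65:1103  66:11070  67:5377  68:7063  69:2027  70:5567  71:6681
  72:796  73:869  74:1075  75:5482  76:5676  77:9284  78:31  79:2995
  80:10441  81:9111  82:614  83:9231  84:8604  85:3162  86:3873  87:3737
  88:2129  89:6773  90:3198  91:6270  92:9736  93:4061  94:1360  95:4909
  96:9415  97:2237  98:2793  99:10024  100:895  101:4668  102:9194  103:10795
  104:4754  105:5611
Giant step factor: 6583^(-106) ≡ 6484 (mod 11171).
Scan 3633·6484^i mod 11171 for i = 0, 1, …:
  i=0: 3633   i=1: 7904   i=2: 8159   i=3: 8271
  i=4: 8364   i=5: 8142   i=6: 9753   i=7: 10592
  i=8: 10391   i=9: 2943     …   i=99: 4302
  i=100: 181
Match at i=100, j=27: k = 100·106 + 27 = 10627.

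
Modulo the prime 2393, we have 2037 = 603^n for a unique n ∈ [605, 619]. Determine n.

614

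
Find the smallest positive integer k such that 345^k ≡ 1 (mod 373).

The order of 345 must divide p − 1 = 372 = 2^2 · 3 · 31.
Divisors: 1, 2, 3, 4, 6, 12, 31, 62, 93, 124, 186, 372.
Check each in increasing order: 345^1 ≡ 345;  345^2 ≡ 38;  345^3 ≡ 55;  345^4 ≡ 325;  345^6 ≡ 41;  345^12 ≡ 189;  345^31 ≡ 285;  345^62 ≡ 284;  345^93 ≡ 372;  345^124 ≡ 88;  345^186 ≡ 1.
Smallest exponent giving 1 is 186.

186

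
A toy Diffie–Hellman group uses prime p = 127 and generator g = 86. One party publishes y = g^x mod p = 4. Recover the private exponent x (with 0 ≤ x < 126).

90

Baby-step giant-step with m = ceil(sqrt(126)) = 12.
Baby table (86^j mod 127 for j=0..11):
  0:1  1:86  2:30  3:40  4:11  5:57  6:76  7:59
  8:121  9:119  10:74  11:14
Giant step factor: 86^(-12) ≡ 25 (mod 127).
Scan 4·25^i mod 127 for i = 0, 1, …:
  i=0: 4   i=1: 100   i=2: 87   i=3: 16
  i=4: 19   i=5: 94   i=6: 64   i=7: 76
Match at i=7, j=6: x = 7·12 + 6 = 90.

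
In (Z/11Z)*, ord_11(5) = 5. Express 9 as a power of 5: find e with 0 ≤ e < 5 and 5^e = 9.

4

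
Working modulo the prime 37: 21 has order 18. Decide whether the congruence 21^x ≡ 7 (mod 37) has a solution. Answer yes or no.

yes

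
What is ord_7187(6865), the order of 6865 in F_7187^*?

3593

The order of 6865 must divide p − 1 = 7186 = 2 · 3593.
Divisors: 1, 2, 3593, 7186.
Check each in increasing order: 6865^1 ≡ 6865;  6865^2 ≡ 3066;  6865^3593 ≡ 1.
Smallest exponent giving 1 is 3593.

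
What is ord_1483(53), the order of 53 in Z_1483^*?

39

The order of 53 must divide p − 1 = 1482 = 2 · 3 · 13 · 19.
Divisors: 1, 2, 3, 6, 13, 19, 26, 38, 39, 57, 78, 114, 247, 494, 741, 1482.
Check each in increasing order: 53^1 ≡ 53;  53^2 ≡ 1326;  53^3 ≡ 577;  53^6 ≡ 737;  53^13 ≡ 1444;  53^19 ≡ 917;  53^26 ≡ 38;  53^38 ≡ 28;  53^39 ≡ 1.
Smallest exponent giving 1 is 39.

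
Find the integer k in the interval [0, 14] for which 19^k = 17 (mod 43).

Compute 19^0 mod 43 = 1, then multiply by 19 repeatedly:
  19^0=1  19^1=19  19^2=17
Found 17 at exponent 2.

2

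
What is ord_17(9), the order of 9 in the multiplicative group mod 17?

8

The order of 9 must divide p − 1 = 16 = 2^4.
Divisors: 1, 2, 4, 8, 16.
Check each in increasing order: 9^1 ≡ 9;  9^2 ≡ 13;  9^4 ≡ 16;  9^8 ≡ 1.
Smallest exponent giving 1 is 8.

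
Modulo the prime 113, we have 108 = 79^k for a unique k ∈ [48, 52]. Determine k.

51

Compute 79^48 mod 113 = 28, then multiply by 79 repeatedly:
  79^48=28  79^49=65  79^50=50  79^51=108
Found 108 at exponent 51.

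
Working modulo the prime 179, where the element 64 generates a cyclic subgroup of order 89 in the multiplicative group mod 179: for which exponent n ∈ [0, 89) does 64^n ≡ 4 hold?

Successive powers of 64 modulo 179:
  64^0=1  64^1=64  64^2=158  64^3=88  64^4=83  64^5=121
  64^6=47  64^7=144  64^8=87  64^9=19  64^10=142  64^11=138
  64^12=61  64^13=145  64^14=151  64^15=177  64^16=51  64^17=42
  64^18=3  64^19=13  64^20=116  64^21=85  64^22=70  64^23=5
  64^24=141  64^25=74  64^26=82  64^27=57  64^28=68  64^29=56
  64^30=4
So 64^30 ≡ 4 (mod 179), giving n = 30.

30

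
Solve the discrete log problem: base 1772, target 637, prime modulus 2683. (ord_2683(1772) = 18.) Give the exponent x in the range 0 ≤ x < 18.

3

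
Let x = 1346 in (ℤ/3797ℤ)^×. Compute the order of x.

3796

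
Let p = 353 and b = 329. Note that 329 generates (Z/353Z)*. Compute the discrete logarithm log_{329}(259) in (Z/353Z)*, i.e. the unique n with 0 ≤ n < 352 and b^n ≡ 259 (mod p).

Baby-step giant-step with m = ceil(sqrt(352)) = 19.
Baby table (329^j mod 353 for j=0..18):
  0:1  1:329  2:223  3:296  4:309  5:350  6:72  7:37
  8:171  9:132  10:9  11:137  12:242  13:193  14:310  15:326
  16:295  17:333  18:127
Giant step factor: 329^(-19) ≡ 52 (mod 353).
Scan 259·52^i mod 353 for i = 0, 1, …:
  i=0: 259   i=1: 54   i=2: 337   i=3: 227
  i=4: 155   i=5: 294   i=6: 109   i=7: 20
  i=8: 334   i=9: 71     …   i=16: 60
  i=17: 296
Match at i=17, j=3: n = 17·19 + 3 = 326.

326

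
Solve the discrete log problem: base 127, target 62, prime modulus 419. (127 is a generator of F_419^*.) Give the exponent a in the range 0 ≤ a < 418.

Baby-step giant-step with m = ceil(sqrt(418)) = 21.
Baby table (127^j mod 419 for j=0..20):
  0:1  1:127  2:207  3:311  4:111  5:270  6:351  7:163
  8:170  9:221  10:413  11:76  12:15  13:229  14:172  15:56
  16:408  17:279  18:237  19:350  20:36
Giant step factor: 127^(-21) ≡ 385 (mod 419).
Scan 62·385^i mod 419 for i = 0, 1, …:
  i=0: 62   i=1: 406   i=2: 23   i=3: 56
Match at i=3, j=15: a = 3·21 + 15 = 78.

78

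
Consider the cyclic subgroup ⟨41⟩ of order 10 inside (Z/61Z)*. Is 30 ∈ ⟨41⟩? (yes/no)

⟨41⟩ has order 10; its elements mod 61 are {1, 3, 9, 20, 27, 34, 41, 52, 58, 60}.
30 is not in this set.

no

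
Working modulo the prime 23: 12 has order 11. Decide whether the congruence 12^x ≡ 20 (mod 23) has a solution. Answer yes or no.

20 ∈ ⟨12⟩ iff 20^11 ≡ 1 (mod 23), since |⟨12⟩| = 11.
20^11 mod 23 = 22.
Since 22 ≠ 1, 20 does not lie in the subgroup.

no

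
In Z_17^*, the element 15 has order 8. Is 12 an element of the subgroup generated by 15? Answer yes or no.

no

⟨15⟩ has order 8; its elements mod 17 are {1, 2, 4, 8, 9, 13, 15, 16}.
12 is not in this set.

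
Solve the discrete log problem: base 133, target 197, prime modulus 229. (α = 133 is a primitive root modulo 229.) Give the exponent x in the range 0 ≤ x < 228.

189

Baby-step giant-step with m = ceil(sqrt(228)) = 16.
Baby table (133^j mod 229 for j=0..15):
  0:1  1:133  2:56  3:120  4:159  5:79  6:202  7:73
  8:91  9:195  10:58  11:157  12:42  13:90  14:62  15:2
Giant step factor: 133^(-16) ≡ 130 (mod 229).
Scan 197·130^i mod 229 for i = 0, 1, …:
  i=0: 197   i=1: 191   i=2: 98   i=3: 145
  i=4: 72   i=5: 200   i=6: 123   i=7: 189
  i=8: 67   i=9: 8   i=10: 124   i=11: 90
Match at i=11, j=13: x = 11·16 + 13 = 189.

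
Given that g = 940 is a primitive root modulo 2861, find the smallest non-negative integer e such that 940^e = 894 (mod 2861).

Baby-step giant-step with m = ceil(sqrt(2860)) = 54.
Baby table (940^j mod 2861 for j=0..53):
  0:1  1:940  2:2412  3:1368  4:1331  5:883  6:330  7:1212
  8:602  9:2263  10:1497  11:2429  12:182  13:2281  14:1251  15:69
  16:1918  17:490  18:2840  19:287  20:846  21:2743  22:659  23:1484
  24:1653  25:297  26:1663  27:1114  28:34  29:489  30:1900  31:736
  32:2339  33:1412  34:2637  35:1154  36:441  37:2556  38:2261  39:2478
  40:466  41:307  42:2480  43:2346  44:2270  45:2355  46:2147  47:1175
  48:154  49:1710  50:2379  51:1819  52:1843  53:1515
Giant step factor: 940^(-54) ≡ 2477 (mod 2861).
Scan 894·2477^i mod 2861 for i = 0, 1, …:
  i=0: 894   i=1: 24   i=2: 2228   i=3: 2748
  i=4: 477   i=5: 2797   i=6: 1688   i=7: 1255
  i=8: 1589   i=9: 2078     …   i=16: 1445
  i=17: 154
Match at i=17, j=48: e = 17·54 + 48 = 966.

966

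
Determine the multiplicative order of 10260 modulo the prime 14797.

7398

The order of 10260 must divide p − 1 = 14796 = 2^2 · 3^3 · 137.
Divisors: 1, 2, 3, 4, 6, 9, 12, 18, 27, 36, 54, 108, 137, 274, 411, 548, 822, 1233, 1644, 2466, 3699, 4932, 7398, 14796.
Check each in increasing order: 10260^1 ≡ 10260;  10260^2 ≡ 1742;  10260^3 ≡ 12941;  10260^4 ≡ 1179;  10260^6 ≡ 11832;  10260^9 ≡ 13353;  10260^12 ≡ 1807;  10260^18 ≡ 13556;  10260^27 ≡ 1567;  10260^36 ≡ 1193;  10260^54 ≡ 13984;  10260^108 ≡ 9901;  10260^137 ≡ 250;  10260^274 ≡ 3312;  10260^411 ≡ 14165;  10260^548 ≡ 4767;  10260^822 ≡ 14702;  10260^1233 ≡ 852;  10260^1644 ≡ 9025;  10260^2466 ≡ 851;  10260^3699 ≡ 14796;  10260^4932 ≡ 13945;  10260^7398 ≡ 1.
Smallest exponent giving 1 is 7398.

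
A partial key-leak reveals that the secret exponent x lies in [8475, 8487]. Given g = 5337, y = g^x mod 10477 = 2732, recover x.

Compute 5337^8475 mod 10477 = 1758, then multiply by 5337 repeatedly:
  5337^8475=1758  5337^8476=5531  5337^8477=5238  5337^8478=2570  5337^8479=1697
  5337^8480=4761  5337^8481=2732
Found 2732 at exponent 8481.

8481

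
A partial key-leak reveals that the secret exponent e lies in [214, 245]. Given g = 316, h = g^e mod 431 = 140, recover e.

221

Compute 316^214 mod 431 = 15, then multiply by 316 repeatedly:
  316^214=15  316^215=430  316^216=115  316^217=136  316^218=307
  316^219=37  316^220=55  316^221=140
Found 140 at exponent 221.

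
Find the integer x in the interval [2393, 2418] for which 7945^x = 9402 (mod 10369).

2412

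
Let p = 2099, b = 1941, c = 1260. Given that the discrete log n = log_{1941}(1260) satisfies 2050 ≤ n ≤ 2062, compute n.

2058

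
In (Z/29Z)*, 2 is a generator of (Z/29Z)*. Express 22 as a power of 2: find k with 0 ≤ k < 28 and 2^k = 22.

26

Successive powers of 2 modulo 29:
  2^0=1  2^1=2  2^2=4  2^3=8  2^4=16  2^5=3
  2^6=6  2^7=12  2^8=24  2^9=19  2^10=9  2^11=18
  2^12=7  2^13=14  2^14=28  2^15=27  2^16=25  2^17=21
  2^18=13  2^19=26  2^20=23  2^21=17  2^22=5  2^23=10
  2^24=20  2^25=11  2^26=22
So 2^26 ≡ 22 (mod 29), giving k = 26.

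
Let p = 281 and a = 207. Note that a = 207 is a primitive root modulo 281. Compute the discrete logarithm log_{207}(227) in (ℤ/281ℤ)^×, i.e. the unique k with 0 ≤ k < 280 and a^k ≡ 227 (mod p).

13

Successive powers of 207 modulo 281:
  207^0=1  207^1=207  207^2=137  207^3=259  207^4=223  207^5=77
  207^6=203  207^7=152  207^8=273  207^9=30  207^10=28  207^11=176
  207^12=183  207^13=227
So 207^13 ≡ 227 (mod 281), giving k = 13.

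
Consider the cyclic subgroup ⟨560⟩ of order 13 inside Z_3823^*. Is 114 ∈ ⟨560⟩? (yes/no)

⟨560⟩ has order 13; its elements mod 3823 are {1, 93, 114, 560, 1003, 1527, 2043, 2381, 2591, 2672, 2956, 3475, 3522}.
114 is in this set.

yes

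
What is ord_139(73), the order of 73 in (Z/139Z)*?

The order of 73 must divide p − 1 = 138 = 2 · 3 · 23.
Divisors: 1, 2, 3, 6, 23, 46, 69, 138.
Check each in increasing order: 73^1 ≡ 73;  73^2 ≡ 47;  73^3 ≡ 95;  73^6 ≡ 129;  73^23 ≡ 97;  73^46 ≡ 96;  73^69 ≡ 138;  73^138 ≡ 1.
Smallest exponent giving 1 is 138.

138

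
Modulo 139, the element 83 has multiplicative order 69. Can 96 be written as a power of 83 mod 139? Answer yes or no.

yes

96 ∈ ⟨83⟩ iff 96^69 ≡ 1 (mod 139), since |⟨83⟩| = 69.
96^69 mod 139 = 1.
Since 1 = 1, 96 lies in the subgroup.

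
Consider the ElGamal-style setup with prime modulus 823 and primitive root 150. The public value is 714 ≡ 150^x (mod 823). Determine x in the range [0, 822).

Baby-step giant-step with m = ceil(sqrt(822)) = 29.
Baby table (150^j mod 823 for j=0..28):
  0:1  1:150  2:279  3:700  4:479  5:249  6:315  7:339
  8:647  9:759  10:276  11:250  12:465  13:618  14:524  15:415
  16:525  17:565  18:804  19:442  20:460  21:691  22:775  23:207
  24:599  25:143  26:52  27:393  28:517
Giant step factor: 150^(-29) ≡ 197 (mod 823).
Scan 714·197^i mod 823 for i = 0, 1, …:
  i=0: 714   i=1: 748   i=2: 39   i=3: 276
Match at i=3, j=10: x = 3·29 + 10 = 97.

97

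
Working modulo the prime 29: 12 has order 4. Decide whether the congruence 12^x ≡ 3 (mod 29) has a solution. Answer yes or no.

no

3 ∈ ⟨12⟩ iff 3^4 ≡ 1 (mod 29), since |⟨12⟩| = 4.
3^4 mod 29 = 23.
Since 23 ≠ 1, 3 does not lie in the subgroup.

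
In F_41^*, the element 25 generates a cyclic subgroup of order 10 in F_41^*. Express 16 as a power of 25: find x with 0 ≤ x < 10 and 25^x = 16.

6

Successive powers of 25 modulo 41:
  25^0=1  25^1=25  25^2=10  25^3=4  25^4=18  25^5=40
  25^6=16
So 25^6 ≡ 16 (mod 41), giving x = 6.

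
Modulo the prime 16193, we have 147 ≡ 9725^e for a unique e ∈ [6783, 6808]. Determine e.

Compute 9725^6783 mod 16193 = 9090, then multiply by 9725 repeatedly:
  9725^6783=9090  9725^6784=2663  9725^6785=5068  9725^6786=11001  9725^6787=13767
  9725^6788=351  9725^6789=12945  9725^6790=5743  9725^6791=1018  9725^6792=6127
  9725^6793=11028  9725^6794=1061  9725^6795=3284  9725^6796=4304  9725^6797=13688
  9725^6798=9340  9725^6799=4963  9725^6800=10035  9725^6801=11357  9725^6802=10565
  9725^6803=40  9725^6804=368  9725^6805=147
Found 147 at exponent 6805.

6805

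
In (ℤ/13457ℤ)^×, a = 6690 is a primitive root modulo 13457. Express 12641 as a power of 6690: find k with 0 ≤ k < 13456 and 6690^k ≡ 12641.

9182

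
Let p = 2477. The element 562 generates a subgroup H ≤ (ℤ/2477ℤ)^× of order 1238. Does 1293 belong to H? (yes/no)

yes

1293 ∈ ⟨562⟩ iff 1293^1238 ≡ 1 (mod 2477), since |⟨562⟩| = 1238.
1293^1238 mod 2477 = 1.
Since 1 = 1, 1293 lies in the subgroup.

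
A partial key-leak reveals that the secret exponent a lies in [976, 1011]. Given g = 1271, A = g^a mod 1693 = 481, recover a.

Compute 1271^976 mod 1693 = 1078, then multiply by 1271 repeatedly:
  1271^976=1078  1271^977=501  1271^978=203  1271^979=677  1271^980=423
  1271^981=952  1271^982=1190  1271^983=641  1271^984=378  1271^985=1319
  1271^986=379  1271^987=897  1271^988=698  1271^989=26  1271^990=879
  1271^991=1522  1271^992=1056  1271^993=1320  1271^994=1650  1271^995=1216
  1271^996=1520  1271^997=207  1271^998=682  1271^999=6  1271^1000=854
  1271^1001=221  1271^1002=1546  1271^1003=1086  1271^1004=511  1271^1005=1062
  1271^1006=481
Found 481 at exponent 1006.

1006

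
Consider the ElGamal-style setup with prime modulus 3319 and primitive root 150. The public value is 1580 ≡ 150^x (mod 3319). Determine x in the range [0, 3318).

2985

Baby-step giant-step with m = ceil(sqrt(3318)) = 58.
Baby table (150^j mod 3319 for j=0..57):
  0:1  1:150  2:2586  3:2896  4:2930  5:1392  6:3022  7:1916
  8:1966  9:2828  10:2687  11:1451  12:1915  13:1816  14:242  15:3110
  16:1840  17:523  18:2113  19:1645  20:1144  21:2331  22:1155  23:662
  24:3049  25:2647  26:2089  27:1364  28:2141  29:2526  30:534  31:444
  32:220  33:3129  34:1371  35:3191  36:714  37:892  38:1040  39:7
  40:1050  41:1507  42:358  43:596  44:3106  45:1240  46:136  47:486
  48:3201  49:2214  50:200  51:129  52:2755  53:1694  54:1856  55:2923
  56:342  57:1515
Giant step factor: 150^(-58) ≡ 2665 (mod 3319).
Scan 1580·2665^i mod 3319 for i = 0, 1, …:
  i=0: 1580   i=1: 2208   i=2: 3052   i=3: 2030
  i=4: 3299   i=5: 3123   i=6: 2062   i=7: 2285
  i=8: 2479   i=9: 1725     …   i=50: 952
  i=51: 1364
Match at i=51, j=27: x = 51·58 + 27 = 2985.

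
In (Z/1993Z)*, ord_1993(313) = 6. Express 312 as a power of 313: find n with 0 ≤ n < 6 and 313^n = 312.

Successive powers of 313 modulo 1993:
  313^0=1  313^1=313  313^2=312
So 313^2 ≡ 312 (mod 1993), giving n = 2.

2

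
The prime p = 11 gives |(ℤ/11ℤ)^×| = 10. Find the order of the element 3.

5

The order of 3 must divide p − 1 = 10 = 2 · 5.
Divisors: 1, 2, 5, 10.
Check each in increasing order: 3^1 ≡ 3;  3^2 ≡ 9;  3^5 ≡ 1.
Smallest exponent giving 1 is 5.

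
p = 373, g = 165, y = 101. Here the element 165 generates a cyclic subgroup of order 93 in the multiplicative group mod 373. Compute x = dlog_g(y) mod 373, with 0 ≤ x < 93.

37

Baby-step giant-step with m = ceil(sqrt(93)) = 10.
Baby table (165^j mod 373 for j=0..9):
  0:1  1:165  2:369  3:86  4:16  5:29  6:309  7:257
  8:256  9:91
Giant step factor: 165^(-10) ≡ 267 (mod 373).
Scan 101·267^i mod 373 for i = 0, 1, …:
  i=0: 101   i=1: 111   i=2: 170   i=3: 257
Match at i=3, j=7: x = 3·10 + 7 = 37.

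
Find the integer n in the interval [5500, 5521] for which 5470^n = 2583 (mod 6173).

5511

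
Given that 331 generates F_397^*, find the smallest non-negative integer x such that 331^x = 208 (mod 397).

Baby-step giant-step with m = ceil(sqrt(396)) = 20.
Baby table (331^j mod 397 for j=0..19):
  0:1  1:331  2:386  3:329  4:121  5:351  6:257  7:109
  8:349  9:389  10:131  11:88  12:147  13:223  14:368  15:326
  16:319  17:384  18:64  19:143
Giant step factor: 331^(-20) ≡ 75 (mod 397).
Scan 208·75^i mod 397 for i = 0, 1, …:
  i=0: 208   i=1: 117   i=2: 41   i=3: 296
  i=4: 365   i=5: 379   i=6: 238   i=7: 382
  i=8: 66   i=9: 186     …   i=16: 166
  i=17: 143
Match at i=17, j=19: x = 17·20 + 19 = 359.

359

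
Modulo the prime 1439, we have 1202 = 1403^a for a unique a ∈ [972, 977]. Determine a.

973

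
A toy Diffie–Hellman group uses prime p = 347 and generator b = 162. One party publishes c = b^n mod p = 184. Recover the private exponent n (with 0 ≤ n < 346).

Baby-step giant-step with m = ceil(sqrt(346)) = 19.
Baby table (162^j mod 347 for j=0..18):
  0:1  1:162  2:219  3:84  4:75  5:5  6:116  7:54
  8:73  9:28  10:25  11:233  12:270  13:18  14:140  15:125
  16:124  17:309  18:90
Giant step factor: 162^(-19) ≡ 58 (mod 347).
Scan 184·58^i mod 347 for i = 0, 1, …:
  i=0: 184   i=1: 262   i=2: 275   i=3: 335
  i=4: 345   i=5: 231   i=6: 212   i=7: 151
  i=8: 83   i=9: 303     …   i=13: 91
  i=14: 73
Match at i=14, j=8: n = 14·19 + 8 = 274.

274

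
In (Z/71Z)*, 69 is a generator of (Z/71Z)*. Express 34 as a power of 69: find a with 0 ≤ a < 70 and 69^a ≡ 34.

15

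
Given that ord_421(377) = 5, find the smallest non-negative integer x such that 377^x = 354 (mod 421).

4

Successive powers of 377 modulo 421:
  377^0=1  377^1=377  377^2=252  377^3=279  377^4=354
So 377^4 ≡ 354 (mod 421), giving x = 4.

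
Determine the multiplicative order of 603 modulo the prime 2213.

2212

The order of 603 must divide p − 1 = 2212 = 2^2 · 7 · 79.
Divisors: 1, 2, 4, 7, 14, 28, 79, 158, 316, 553, 1106, 2212.
Check each in increasing order: 603^1 ≡ 603;  603^2 ≡ 677;  603^4 ≡ 238;  603^7 ≡ 1639;  603^14 ≡ 1952;  603^28 ≡ 1731;  603^79 ≡ 1351;  603^158 ≡ 1689;  603^316 ≡ 164;  603^553 ≡ 1083;  603^1106 ≡ 2212;  603^2212 ≡ 1.
Smallest exponent giving 1 is 2212.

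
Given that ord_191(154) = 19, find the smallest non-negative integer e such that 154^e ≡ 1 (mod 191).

0

Successive powers of 154 modulo 191:
  154^0=1
So 154^0 ≡ 1 (mod 191), giving e = 0.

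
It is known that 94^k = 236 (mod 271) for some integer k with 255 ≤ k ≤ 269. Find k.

267

Compute 94^255 mod 271 = 93, then multiply by 94 repeatedly:
  94^255=93  94^256=70  94^257=76  94^258=98  94^259=269
  94^260=83  94^261=214  94^262=62  94^263=137  94^264=141
  94^265=246  94^266=89  94^267=236
Found 236 at exponent 267.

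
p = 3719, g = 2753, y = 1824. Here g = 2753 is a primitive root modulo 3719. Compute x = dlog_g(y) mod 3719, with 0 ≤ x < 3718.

2816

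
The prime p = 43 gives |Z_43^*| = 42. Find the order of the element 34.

42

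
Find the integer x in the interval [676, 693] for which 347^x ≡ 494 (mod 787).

Compute 347^676 mod 787 = 624, then multiply by 347 repeatedly:
  347^676=624  347^677=103  347^678=326  347^679=581  347^680=135
  347^681=412  347^682=517  347^683=750  347^684=540  347^685=74
  347^686=494
Found 494 at exponent 686.

686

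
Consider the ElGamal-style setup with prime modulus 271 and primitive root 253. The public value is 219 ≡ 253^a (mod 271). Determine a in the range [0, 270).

266

Baby-step giant-step with m = ceil(sqrt(270)) = 17.
Baby table (253^j mod 271 for j=0..16):
  0:1  1:253  2:53  3:130  4:99  5:115  6:98  7:133
  8:45  9:3  10:217  11:159  12:119  13:26  14:74  15:23
  16:128
Giant step factor: 253^(-17) ≡ 269 (mod 271).
Scan 219·269^i mod 271 for i = 0, 1, …:
  i=0: 219   i=1: 104   i=2: 63   i=3: 145
  i=4: 252   i=5: 38   i=6: 195   i=7: 152
  i=8: 238   i=9: 66     …   i=14: 56
  i=15: 159
Match at i=15, j=11: a = 15·17 + 11 = 266.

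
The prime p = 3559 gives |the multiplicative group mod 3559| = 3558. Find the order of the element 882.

593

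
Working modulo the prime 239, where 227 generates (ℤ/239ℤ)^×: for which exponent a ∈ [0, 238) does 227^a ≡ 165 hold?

142

Baby-step giant-step with m = ceil(sqrt(238)) = 16.
Baby table (227^j mod 239 for j=0..15):
  0:1  1:227  2:144  3:184  4:182  5:206  6:157  7:28
  8:142  9:208  10:133  11:77  12:32  13:94  14:67  15:152
Giant step factor: 227^(-16) ≡ 220 (mod 239).
Scan 165·220^i mod 239 for i = 0, 1, …:
  i=0: 165   i=1: 211   i=2: 54   i=3: 169
  i=4: 135   i=5: 64   i=6: 218   i=7: 160
  i=8: 67
Match at i=8, j=14: a = 8·16 + 14 = 142.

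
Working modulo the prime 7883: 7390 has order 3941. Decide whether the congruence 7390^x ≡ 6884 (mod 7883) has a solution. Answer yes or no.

yes

6884 ∈ ⟨7390⟩ iff 6884^3941 ≡ 1 (mod 7883), since |⟨7390⟩| = 3941.
6884^3941 mod 7883 = 1.
Since 1 = 1, 6884 lies in the subgroup.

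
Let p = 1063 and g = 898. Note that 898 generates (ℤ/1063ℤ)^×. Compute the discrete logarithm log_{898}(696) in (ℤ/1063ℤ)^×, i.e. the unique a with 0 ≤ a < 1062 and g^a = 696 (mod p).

742

Baby-step giant-step with m = ceil(sqrt(1062)) = 33.
Baby table (898^j mod 1063 for j=0..32):
  0:1  1:898  2:650  3:113  4:489  5:103  6:13  7:1044
  8:1009  9:406  10:1042  11:276  12:169  13:816  14:361  15:1026
  16:790  17:399  18:71  19:1041  20:441  21:582  22:703  23:935
  24:923  25:777  26:418  27:125  28:635  29:462  30:306  31:534
  32:119
Giant step factor: 898^(-33) ≡ 244 (mod 1063).
Scan 696·244^i mod 1063 for i = 0, 1, …:
  i=0: 696   i=1: 807   i=2: 253   i=3: 78
  i=4: 961   i=5: 624   i=6: 247   i=7: 740
  i=8: 913   i=9: 605     …   i=21: 709
  i=22: 790
Match at i=22, j=16: a = 22·33 + 16 = 742.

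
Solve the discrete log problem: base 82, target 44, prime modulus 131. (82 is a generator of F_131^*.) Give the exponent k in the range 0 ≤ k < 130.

24

Baby-step giant-step with m = ceil(sqrt(130)) = 12.
Baby table (82^j mod 131 for j=0..11):
  0:1  1:82  2:43  3:120  4:15  5:51  6:121  7:97
  8:94  9:110  10:112  11:14
Giant step factor: 82^(-12) ≡ 38 (mod 131).
Scan 44·38^i mod 131 for i = 0, 1, …:
  i=0: 44   i=1: 100   i=2: 1
Match at i=2, j=0: k = 2·12 + 0 = 24.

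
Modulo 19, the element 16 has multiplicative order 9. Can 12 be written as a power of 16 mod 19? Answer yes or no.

no

12 ∈ ⟨16⟩ iff 12^9 ≡ 1 (mod 19), since |⟨16⟩| = 9.
12^9 mod 19 = 18.
Since 18 ≠ 1, 12 does not lie in the subgroup.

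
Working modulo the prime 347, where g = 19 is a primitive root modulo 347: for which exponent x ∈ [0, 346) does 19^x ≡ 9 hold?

Baby-step giant-step with m = ceil(sqrt(346)) = 19.
Baby table (19^j mod 347 for j=0..18):
  0:1  1:19  2:14  3:266  4:196  5:254  6:315  7:86
  8:246  9:163  10:321  11:200  12:330  13:24  14:109  15:336
  16:138  17:193  18:197
Giant step factor: 19^(-19) ≡ 211 (mod 347).
Scan 9·211^i mod 347 for i = 0, 1, …:
  i=0: 9   i=1: 164   i=2: 251   i=3: 217
  i=4: 330
Match at i=4, j=12: x = 4·19 + 12 = 88.

88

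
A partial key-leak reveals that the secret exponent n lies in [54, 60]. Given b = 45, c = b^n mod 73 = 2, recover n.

56

Compute 45^54 mod 73 = 46, then multiply by 45 repeatedly:
  45^54=46  45^55=26  45^56=2
Found 2 at exponent 56.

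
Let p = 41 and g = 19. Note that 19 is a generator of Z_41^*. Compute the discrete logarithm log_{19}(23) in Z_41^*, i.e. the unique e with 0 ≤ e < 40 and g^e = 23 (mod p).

4

Successive powers of 19 modulo 41:
  19^0=1  19^1=19  19^2=33  19^3=12  19^4=23
So 19^4 ≡ 23 (mod 41), giving e = 4.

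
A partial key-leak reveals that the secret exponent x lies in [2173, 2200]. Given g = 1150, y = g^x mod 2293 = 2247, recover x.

Compute 1150^2173 mod 2293 = 2135, then multiply by 1150 repeatedly:
  1150^2173=2135  1150^2174=1740  1150^2175=1504  1150^2176=678  1150^2177=80
  1150^2178=280  1150^2179=980  1150^2180=1137  1150^2181=540  1150^2182=1890
  1150^2183=2029  1150^2184=1369  1150^2185=1352  1150^2186=146  1150^2187=511
  1150^2188=642  1150^2189=2247
Found 2247 at exponent 2189.

2189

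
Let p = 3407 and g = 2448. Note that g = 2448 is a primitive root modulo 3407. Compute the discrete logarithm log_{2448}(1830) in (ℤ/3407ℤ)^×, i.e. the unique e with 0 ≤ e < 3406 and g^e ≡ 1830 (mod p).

Baby-step giant-step with m = ceil(sqrt(3406)) = 59.
Baby table (2448^j mod 3407 for j=0..58):
  0:1  1:2448  2:3198  3:2825  4:2797  5:2393  6:1431  7:692
  8:737  9:1873  10:2689  11:348  12:154  13:2222  14:1884  15:2361
  16:1456  17:566  18:2326  19:951  20:1067  21:2254  22:1859  23:2487
  24:3274  25:1488  26:541  27:2452  28:2769  29:1989  30:469  31:3360
  32:782  33:3009  34:98  35:1414  36:3367  37:883  38:1546  39:2838
  40:551  41:3083  42:679  43:2983  44:1183  45:34  46:1464  47:3115
  48:654  49:3109  50:3001  51:956  52:3086  53:1209  54:2356  55:2844
  56:1611  57:1829  58:594
Giant step factor: 2448^(-59) ≡ 1394 (mod 3407).
Scan 1830·1394^i mod 3407 for i = 0, 1, …:
  i=0: 1830   i=1: 2584   i=2: 897   i=3: 49
  i=4: 166   i=5: 3135   i=6: 2416   i=7: 1788
  i=8: 1955   i=9: 3077   i=10: 3332   i=11: 1067
Match at i=11, j=20: e = 11·59 + 20 = 669.

669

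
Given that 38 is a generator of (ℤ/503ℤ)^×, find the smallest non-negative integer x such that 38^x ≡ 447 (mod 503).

495

Baby-step giant-step with m = ceil(sqrt(502)) = 23.
Baby table (38^j mod 503 for j=0..22):
  0:1  1:38  2:438  3:45  4:201  5:93  6:13  7:494
  8:161  9:82  10:98  11:203  12:169  13:386  14:81  15:60
  16:268  17:124  18:185  19:491  20:47  21:277  22:466
Giant step factor: 38^(-23) ≡ 210 (mod 503).
Scan 447·210^i mod 503 for i = 0, 1, …:
  i=0: 447   i=1: 312   i=2: 130   i=3: 138
  i=4: 309   i=5: 3   i=6: 127   i=7: 11
  i=8: 298   i=9: 208     …   i=20: 305
  i=21: 169
Match at i=21, j=12: x = 21·23 + 12 = 495.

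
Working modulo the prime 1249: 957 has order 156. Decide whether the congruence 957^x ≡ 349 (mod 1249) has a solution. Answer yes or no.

yes

349 ∈ ⟨957⟩ iff 349^156 ≡ 1 (mod 1249), since |⟨957⟩| = 156.
349^156 mod 1249 = 1.
Since 1 = 1, 349 lies in the subgroup.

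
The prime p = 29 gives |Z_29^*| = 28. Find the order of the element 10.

28

The order of 10 must divide p − 1 = 28 = 2^2 · 7.
Divisors: 1, 2, 4, 7, 14, 28.
Check each in increasing order: 10^1 ≡ 10;  10^2 ≡ 13;  10^4 ≡ 24;  10^7 ≡ 17;  10^14 ≡ 28;  10^28 ≡ 1.
Smallest exponent giving 1 is 28.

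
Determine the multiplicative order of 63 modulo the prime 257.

The order of 63 must divide p − 1 = 256 = 2^8.
Divisors: 1, 2, 4, 8, 16, 32, 64, 128, 256.
Check each in increasing order: 63^1 ≡ 63;  63^2 ≡ 114;  63^4 ≡ 146;  63^8 ≡ 242;  63^16 ≡ 225;  63^32 ≡ 253;  63^64 ≡ 16;  63^128 ≡ 256;  63^256 ≡ 1.
Smallest exponent giving 1 is 256.

256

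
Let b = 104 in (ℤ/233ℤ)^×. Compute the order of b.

The order of 104 must divide p − 1 = 232 = 2^3 · 29.
Divisors: 1, 2, 4, 8, 29, 58, 116, 232.
Check each in increasing order: 104^1 ≡ 104;  104^2 ≡ 98;  104^4 ≡ 51;  104^8 ≡ 38;  104^29 ≡ 89;  104^58 ≡ 232;  104^116 ≡ 1.
Smallest exponent giving 1 is 116.

116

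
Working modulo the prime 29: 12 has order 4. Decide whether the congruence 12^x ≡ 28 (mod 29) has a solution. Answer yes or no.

28 ∈ ⟨12⟩ iff 28^4 ≡ 1 (mod 29), since |⟨12⟩| = 4.
28^4 mod 29 = 1.
Since 1 = 1, 28 lies in the subgroup.

yes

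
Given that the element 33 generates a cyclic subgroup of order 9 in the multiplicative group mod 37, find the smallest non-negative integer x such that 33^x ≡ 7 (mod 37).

7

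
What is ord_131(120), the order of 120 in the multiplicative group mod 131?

The order of 120 must divide p − 1 = 130 = 2 · 5 · 13.
Divisors: 1, 2, 5, 10, 13, 26, 65, 130.
Check each in increasing order: 120^1 ≡ 120;  120^2 ≡ 121;  120^5 ≡ 79;  120^10 ≡ 84;  120^13 ≡ 70;  120^26 ≡ 53;  120^65 ≡ 130;  120^130 ≡ 1.
Smallest exponent giving 1 is 130.

130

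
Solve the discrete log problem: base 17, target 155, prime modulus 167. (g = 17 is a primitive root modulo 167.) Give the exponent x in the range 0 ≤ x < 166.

127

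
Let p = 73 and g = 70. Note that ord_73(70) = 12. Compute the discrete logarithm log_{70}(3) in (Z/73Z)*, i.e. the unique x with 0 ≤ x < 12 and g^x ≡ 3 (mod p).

Successive powers of 70 modulo 73:
  70^0=1  70^1=70  70^2=9  70^3=46  70^4=8  70^5=49
  70^6=72  70^7=3
So 70^7 ≡ 3 (mod 73), giving x = 7.

7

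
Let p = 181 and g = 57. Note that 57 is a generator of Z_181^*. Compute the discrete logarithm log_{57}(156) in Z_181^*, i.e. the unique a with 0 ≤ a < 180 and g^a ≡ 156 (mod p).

102

Baby-step giant-step with m = ceil(sqrt(180)) = 14.
Baby table (57^j mod 181 for j=0..13):
  0:1  1:57  2:172  3:30  4:81  5:92  6:176  7:77
  8:45  9:31  10:138  11:83  12:25  13:158
Giant step factor: 57^(-14) ≡ 37 (mod 181).
Scan 156·37^i mod 181 for i = 0, 1, …:
  i=0: 156   i=1: 161   i=2: 165   i=3: 132
  i=4: 178   i=5: 70   i=6: 56   i=7: 81
Match at i=7, j=4: a = 7·14 + 4 = 102.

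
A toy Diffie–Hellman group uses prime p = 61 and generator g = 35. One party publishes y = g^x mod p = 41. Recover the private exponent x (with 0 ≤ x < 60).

Baby-step giant-step with m = ceil(sqrt(60)) = 8.
Baby table (35^j mod 61 for j=0..7):
  0:1  1:35  2:5  3:53  4:25  5:21  6:3  7:44
Giant step factor: 35^(-8) ≡ 57 (mod 61).
Scan 41·57^i mod 61 for i = 0, 1, …:
  i=0: 41   i=1: 19   i=2: 46   i=3: 60
  i=4: 4   i=5: 45   i=6: 3
Match at i=6, j=6: x = 6·8 + 6 = 54.

54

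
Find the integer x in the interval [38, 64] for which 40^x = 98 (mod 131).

Compute 40^38 mod 131 = 74, then multiply by 40 repeatedly:
  40^38=74  40^39=78  40^40=107  40^41=88  40^42=114
  40^43=106  40^44=48  40^45=86  40^46=34  40^47=50
  40^48=35  40^49=90  40^50=63  40^51=31  40^52=61
  40^53=82  40^54=5  40^55=69  40^56=9  40^57=98
Found 98 at exponent 57.

57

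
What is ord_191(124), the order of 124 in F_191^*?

The order of 124 must divide p − 1 = 190 = 2 · 5 · 19.
Divisors: 1, 2, 5, 10, 19, 38, 95, 190.
Check each in increasing order: 124^1 ≡ 124;  124^2 ≡ 96;  124^5 ≡ 31;  124^10 ≡ 6;  124^19 ≡ 142;  124^38 ≡ 109;  124^95 ≡ 190;  124^190 ≡ 1.
Smallest exponent giving 1 is 190.

190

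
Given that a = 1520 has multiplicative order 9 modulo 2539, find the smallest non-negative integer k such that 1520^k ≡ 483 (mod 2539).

Successive powers of 1520 modulo 2539:
  1520^0=1  1520^1=1520  1520^2=2449  1520^3=306  1520^4=483
So 1520^4 ≡ 483 (mod 2539), giving k = 4.

4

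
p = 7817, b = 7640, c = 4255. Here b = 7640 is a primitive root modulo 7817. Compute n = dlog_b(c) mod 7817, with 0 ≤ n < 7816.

7576

Baby-step giant-step with m = ceil(sqrt(7816)) = 89.
Baby table (7640^j mod 7817 for j=0..88):
  0:1  1:7640  2:61  3:4837  4:3721  5:5828  6:288  7:3743
  8:1934  9:1630  10:719  11:5626  12:4774  13:7055  14:1985  15:420
  16:3830  17:2169  18:6937  19:7237  20:1039  21:3705  22:843  23:7129
  24:4521  25:4934  26:2186  27:3928  28:457  29:5098  30:4426  31:6115
  32:4208  33:5616  34:6544  35:6445  36:517  37:2295  38:269  39:7106
  40:775  41:3531  42:373  43:4332  44:7119  45:6291  46:4324  47:718
  48:5803  49:4713  50:2218  51:6081  52:2409  53:3542  54:6243  55:5003
  56:5607  57:320  58:5896  59:3886  60:74  61:2536  62:4514  63:6173
  64:1759  65:1337  66:5678  67:3387  68:2410  69:3365  70:6304  71:2023
  72:1511  73:6148  74:6184  75:7629  76:2008  77:4166  78:5233  79:3982
  80:6533  81:575  82:7663  83:3807  84:6240  85:5534  86:5424  87:1443
  88:2550
Giant step factor: 7640^(-89) ≡ 4542 (mod 7817).
Scan 4255·4542^i mod 7817 for i = 0, 1, …:
  i=0: 4255   i=1: 2586   i=2: 4478   i=3: 7059
  i=4: 4461   i=5: 198   i=6: 361   i=7: 5909
  i=8: 2917   i=9: 7016     …   i=84: 2631
  i=85: 5626
Match at i=85, j=11: n = 85·89 + 11 = 7576.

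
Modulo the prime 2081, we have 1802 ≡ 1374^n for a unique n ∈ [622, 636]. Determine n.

624

Compute 1374^622 mod 2081 = 559, then multiply by 1374 repeatedly:
  1374^622=559  1374^623=177  1374^624=1802
Found 1802 at exponent 624.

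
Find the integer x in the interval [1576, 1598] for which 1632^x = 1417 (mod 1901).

1576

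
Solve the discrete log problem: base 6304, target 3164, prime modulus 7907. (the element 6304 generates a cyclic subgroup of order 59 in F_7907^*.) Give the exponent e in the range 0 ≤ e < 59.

23

Baby-step giant-step with m = ceil(sqrt(59)) = 8.
Baby table (6304^j mod 7907 for j=0..7):
  0:1  1:6304  2:7741  3:5167  4:3835  5:4141  6:3857  7:503
Giant step factor: 6304^(-8) ≡ 270 (mod 7907).
Scan 3164·270^i mod 7907 for i = 0, 1, …:
  i=0: 3164   i=1: 324   i=2: 503
Match at i=2, j=7: e = 2·8 + 7 = 23.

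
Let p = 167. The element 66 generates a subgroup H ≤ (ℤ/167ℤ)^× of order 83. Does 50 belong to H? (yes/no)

50 ∈ ⟨66⟩ iff 50^83 ≡ 1 (mod 167), since |⟨66⟩| = 83.
50^83 mod 167 = 1.
Since 1 = 1, 50 lies in the subgroup.

yes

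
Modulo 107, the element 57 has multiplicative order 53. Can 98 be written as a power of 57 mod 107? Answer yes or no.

no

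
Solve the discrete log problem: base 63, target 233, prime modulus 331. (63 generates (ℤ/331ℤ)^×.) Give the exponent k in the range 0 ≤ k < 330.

236

Baby-step giant-step with m = ceil(sqrt(330)) = 19.
Baby table (63^j mod 331 for j=0..18):
  0:1  1:63  2:328  3:142  4:9  5:236  6:304  7:285
  8:81  9:138  10:88  11:248  12:67  13:249  14:130  15:246
  16:272  17:255  18:177
Giant step factor: 63^(-19) ≡ 286 (mod 331).
Scan 233·286^i mod 331 for i = 0, 1, …:
  i=0: 233   i=1: 107   i=2: 150   i=3: 201
  i=4: 223   i=5: 226   i=6: 91   i=7: 208
  i=8: 239   i=9: 168   i=10: 53   i=11: 263
  i=12: 81
Match at i=12, j=8: k = 12·19 + 8 = 236.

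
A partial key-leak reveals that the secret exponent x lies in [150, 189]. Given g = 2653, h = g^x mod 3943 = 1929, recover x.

Compute 2653^150 mod 3943 = 1052, then multiply by 2653 repeatedly:
  2653^150=1052  2653^151=3255  2653^152=345  2653^153=509  2653^154=1871
  2653^155=3469  2653^156=295  2653^157=1921  2653^158=2057  2653^159=109
  2653^160=1338  2653^161=1014  2653^162=1016  2653^163=2379  2653^164=2687
  2653^165=3610  2653^166=3726  2653^167=3920  2653^168=2069  2653^169=401
  2653^170=3186  2653^171=2609  2653^172=1712  2653^173=3543  2653^174=3410
  2653^175=1488  2653^176=721  2653^177=458  2653^178=630  2653^179=3501
  2653^180=2388  2653^181=2906  2653^182=1053  2653^183=1965  2653^184=499
  2653^185=2942  2653^186=1929
Found 1929 at exponent 186.

186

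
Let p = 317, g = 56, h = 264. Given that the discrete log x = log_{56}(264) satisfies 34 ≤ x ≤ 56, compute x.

40

Compute 56^34 mod 317 = 66, then multiply by 56 repeatedly:
  56^34=66  56^35=209  56^36=292  56^37=185  56^38=216
  56^39=50  56^40=264
Found 264 at exponent 40.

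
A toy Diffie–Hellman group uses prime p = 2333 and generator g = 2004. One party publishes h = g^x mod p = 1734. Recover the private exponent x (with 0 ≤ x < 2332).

1462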